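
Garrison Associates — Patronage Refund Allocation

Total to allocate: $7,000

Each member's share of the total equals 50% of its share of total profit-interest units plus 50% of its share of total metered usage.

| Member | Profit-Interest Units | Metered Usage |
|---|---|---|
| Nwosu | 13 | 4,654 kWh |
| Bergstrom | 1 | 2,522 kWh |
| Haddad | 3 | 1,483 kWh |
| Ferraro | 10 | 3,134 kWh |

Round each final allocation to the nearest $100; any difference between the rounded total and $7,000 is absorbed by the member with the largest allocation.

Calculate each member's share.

Totals — profit-interest units 27, metered usage 11,793.
Blended shares (50% profit-interest units + 50% metered usage): Nwosu 0.4381; Bergstrom 0.1254; Haddad 0.1184; Ferraro 0.3181.
Proportional shares: Nwosu 3,066.43; Bergstrom 878.12; Haddad 829.02; Ferraro 2,226.42.
After rounding ($100): Nwosu $3,100; Bergstrom $900; Haddad $800; Ferraro $2,200. Sum = $7,000.
Sum already equals the total — no adjustment.

Nwosu: $3,100 | Bergstrom: $900 | Haddad: $800 | Ferraro: $2,200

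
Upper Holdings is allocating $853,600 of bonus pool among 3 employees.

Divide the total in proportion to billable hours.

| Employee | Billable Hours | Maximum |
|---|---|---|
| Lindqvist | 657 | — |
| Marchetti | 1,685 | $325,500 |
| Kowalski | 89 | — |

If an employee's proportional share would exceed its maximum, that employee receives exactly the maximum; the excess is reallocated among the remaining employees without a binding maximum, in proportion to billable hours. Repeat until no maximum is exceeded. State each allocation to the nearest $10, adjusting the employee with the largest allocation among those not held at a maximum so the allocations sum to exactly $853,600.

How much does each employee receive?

Sum of billable hours: 2,431.
Proportional shares (ignoring caps): Lindqvist 230,693.21; Marchetti 591,656.11; Kowalski 31,250.68.
Cap binds for Marchetti ($325,500); balance $528,100 reallocated over remaining billable hours 746.
Shares after redistribution: Lindqvist 465,096.11 → $465,100; Kowalski 63,003.89 → $63,000.

Lindqvist: $465,100 | Marchetti: $325,500 | Kowalski: $63,000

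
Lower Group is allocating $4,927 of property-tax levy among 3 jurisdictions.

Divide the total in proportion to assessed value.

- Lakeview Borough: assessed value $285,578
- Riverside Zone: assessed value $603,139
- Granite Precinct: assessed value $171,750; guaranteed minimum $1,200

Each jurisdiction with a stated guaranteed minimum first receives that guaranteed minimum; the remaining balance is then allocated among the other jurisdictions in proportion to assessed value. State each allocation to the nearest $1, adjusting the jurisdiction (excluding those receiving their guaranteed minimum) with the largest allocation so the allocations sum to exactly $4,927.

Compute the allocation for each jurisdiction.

Lakeview Borough: $1,198; Riverside Zone: $2,529; Granite Precinct: $1,200

Guaranteed amounts: Granite Precinct $1,200. Balance $3,727.
Balance split over remaining assessed value 888,717: Lakeview Borough 1,197.62 → $1,198; Riverside Zone 2,529.38 → $2,529.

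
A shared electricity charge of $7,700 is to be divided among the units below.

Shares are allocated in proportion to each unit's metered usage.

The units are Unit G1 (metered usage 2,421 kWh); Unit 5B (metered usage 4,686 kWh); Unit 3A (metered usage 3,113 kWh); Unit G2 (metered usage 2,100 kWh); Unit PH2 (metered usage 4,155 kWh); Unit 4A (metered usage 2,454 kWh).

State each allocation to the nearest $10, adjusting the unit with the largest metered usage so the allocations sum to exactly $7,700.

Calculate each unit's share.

Metered usage total: 2,421 + 4,686 + 3,113 + 2,100 + 4,155 + 2,454 = 18,929.
Unrounded shares: Unit G1 984.82; Unit 5B 1,906.19; Unit 3A 1,266.32; Unit G2 854.24; Unit PH2 1,690.18; Unit 4A 998.25.
At nearest $10: Unit G1 $980; Unit 5B $1,910; Unit 3A $1,270; Unit G2 $850; Unit PH2 $1,690; Unit 4A $1,000. Sum = $7,700.
Rounded total matches; no reconciliation needed.

Unit G1: $980 | Unit 5B: $1,910 | Unit 3A: $1,270 | Unit G2: $850 | Unit PH2: $1,690 | Unit 4A: $1,000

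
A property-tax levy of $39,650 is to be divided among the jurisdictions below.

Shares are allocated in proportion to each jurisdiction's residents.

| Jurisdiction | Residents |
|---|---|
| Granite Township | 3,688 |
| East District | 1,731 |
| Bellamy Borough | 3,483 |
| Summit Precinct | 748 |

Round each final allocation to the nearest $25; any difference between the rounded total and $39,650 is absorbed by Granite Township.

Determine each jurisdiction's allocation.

Granite Township: $15,175 · East District: $7,100 · Bellamy Borough: $14,300 · Summit Precinct: $3,075

Residents total: 9,650.
Proportional shares: Granite Township 3,688/9,650 × $39,650 = 15,153.28; East District 1,731/9,650 × $39,650 = 7,112.35; Bellamy Borough 3,483/9,650 × $39,650 = 14,310.98; Summit Precinct 748/9,650 × $39,650 = 3,073.39.
At nearest $25: Granite Township $15,150; East District $7,100; Bellamy Borough $14,300; Summit Precinct $3,075. Sum = $39,625.
Difference $39,650 − $39,625 = +$25 applied to Granite Township: Granite Township becomes $15,175.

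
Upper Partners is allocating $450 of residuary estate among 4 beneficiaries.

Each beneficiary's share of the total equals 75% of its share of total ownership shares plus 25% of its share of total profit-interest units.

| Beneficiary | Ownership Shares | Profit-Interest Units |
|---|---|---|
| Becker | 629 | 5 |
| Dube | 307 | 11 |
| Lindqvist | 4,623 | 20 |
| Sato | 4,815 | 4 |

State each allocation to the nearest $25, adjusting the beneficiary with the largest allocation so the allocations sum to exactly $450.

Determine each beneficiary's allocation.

Becker: $25 · Dube: $50 · Lindqvist: $200 · Sato: $175

Totals — ownership shares 10,374, profit-interest units 40.
Composite weights (75% ownership shares + 25% profit-interest units): Becker 0.0767; Dube 0.0909; Lindqvist 0.4592; Sato 0.3731.
Proportional shares: Becker 34.53; Dube 40.93; Lindqvist 206.65; Sato 167.90.
At nearest $25: Becker $25; Dube $50; Lindqvist $200; Sato $175. Sum = $450.
No rounding difference to absorb.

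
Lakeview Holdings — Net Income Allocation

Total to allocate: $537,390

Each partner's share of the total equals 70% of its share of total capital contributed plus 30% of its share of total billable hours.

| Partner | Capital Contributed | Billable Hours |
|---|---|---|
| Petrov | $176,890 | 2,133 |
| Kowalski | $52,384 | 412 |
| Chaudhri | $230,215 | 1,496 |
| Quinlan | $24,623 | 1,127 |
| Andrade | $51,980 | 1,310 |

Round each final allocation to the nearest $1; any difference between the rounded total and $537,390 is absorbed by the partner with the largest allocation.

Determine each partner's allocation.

Capital contributed total 536,092; billable hours total 6,478.
Combined weights (70% capital contributed + 30% billable hours): Petrov 0.3298; Kowalski 0.0875; Chaudhri 0.3699; Quinlan 0.0843; Andrade 0.1285.
Proportional shares: Petrov 177,206.45; Kowalski 47,010.96; Chaudhri 198,771.41; Quinlan 45,325.31; Andrade 69,075.87.
After rounding ($1): Petrov $177,206; Kowalski $47,011; Chaudhri $198,771; Quinlan $45,325; Andrade $69,076. Sum = $537,389.
Difference $537,390 − $537,389 = +$1 applied to largest allocation (Chaudhri): Chaudhri becomes $198,772.

Petrov: $177,206 | Kowalski: $47,011 | Chaudhri: $198,772 | Quinlan: $45,325 | Andrade: $69,076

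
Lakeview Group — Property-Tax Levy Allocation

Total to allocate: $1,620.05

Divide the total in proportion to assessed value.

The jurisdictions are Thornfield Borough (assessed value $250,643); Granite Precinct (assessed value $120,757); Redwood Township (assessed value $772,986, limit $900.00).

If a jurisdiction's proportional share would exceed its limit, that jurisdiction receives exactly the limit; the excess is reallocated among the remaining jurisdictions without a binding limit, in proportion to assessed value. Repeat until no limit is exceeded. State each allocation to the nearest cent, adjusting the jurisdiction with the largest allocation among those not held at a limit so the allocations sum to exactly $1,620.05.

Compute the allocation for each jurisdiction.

Total assessed value = 1,144,386.
Pro-rata shares before constraints: Thornfield Borough 354.8228; Granite Precinct 170.9496; Redwood Township 1,094.2776.
Cap binds for Redwood Township ($900.00); remaining pool $720.05 reallocated over remaining assessed value 371,400.
Remaining shares: Thornfield Borough 485.9329 → $485.93; Granite Precinct 234.1171 → $234.12.

Thornfield Borough: $485.93 | Granite Precinct: $234.12 | Redwood Township: $900.00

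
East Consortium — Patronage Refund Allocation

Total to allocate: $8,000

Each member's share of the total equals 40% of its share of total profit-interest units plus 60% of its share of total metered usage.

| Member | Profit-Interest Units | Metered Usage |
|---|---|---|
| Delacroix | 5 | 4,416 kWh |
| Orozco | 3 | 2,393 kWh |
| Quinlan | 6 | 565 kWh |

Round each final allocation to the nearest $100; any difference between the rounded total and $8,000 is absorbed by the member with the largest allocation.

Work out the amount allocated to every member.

Delacroix: $4,100 | Orozco: $2,200 | Quinlan: $1,700

Profit-interest units total 14; metered usage total 7,374.
Blended shares (40% profit-interest units + 60% metered usage): Delacroix 0.5022; Orozco 0.2804; Quinlan 0.2174.
Proportional shares: Delacroix 4,017.39; Orozco 2,243.40; Quinlan 1,739.21.
Rounded to nearest $100: Delacroix $4,000; Orozco $2,200; Quinlan $1,700. Sum = $7,900.
Difference $8,000 − $7,900 = +$100 applied to largest allocation (Delacroix): Delacroix becomes $4,100.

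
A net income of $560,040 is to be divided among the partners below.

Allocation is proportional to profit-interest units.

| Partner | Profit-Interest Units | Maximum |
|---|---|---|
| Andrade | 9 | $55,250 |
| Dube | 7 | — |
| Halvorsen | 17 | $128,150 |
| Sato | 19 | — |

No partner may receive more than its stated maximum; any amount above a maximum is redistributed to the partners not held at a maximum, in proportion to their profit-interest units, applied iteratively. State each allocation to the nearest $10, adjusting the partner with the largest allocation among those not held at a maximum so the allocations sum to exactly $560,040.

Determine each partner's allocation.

Andrade: $55,250 · Dube: $101,400 · Halvorsen: $128,150 · Sato: $275,240

Profit-interest units total: 52.
Pro-rata shares before constraints: Andrade 96,930.00; Dube 75,390.00; Halvorsen 183,090.00; Sato 204,630.00.
Cap binds for Andrade ($55,250), Halvorsen ($128,150); remaining pool $376,640 reallocated over remaining profit-interest units 26.
Remaining shares: Dube 101,403.08 → $101,400; Sato 275,236.92 → $275,240.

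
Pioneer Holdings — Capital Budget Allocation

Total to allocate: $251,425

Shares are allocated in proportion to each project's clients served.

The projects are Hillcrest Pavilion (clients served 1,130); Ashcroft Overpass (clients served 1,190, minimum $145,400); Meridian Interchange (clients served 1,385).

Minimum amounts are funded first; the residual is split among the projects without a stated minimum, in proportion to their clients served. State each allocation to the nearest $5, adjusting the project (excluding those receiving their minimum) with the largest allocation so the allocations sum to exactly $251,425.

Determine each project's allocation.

Hillcrest Pavilion: $47,635 | Ashcroft Overpass: $145,400 | Meridian Interchange: $58,390

Minimums first: Ashcroft Overpass $145,400. Residual $106,025.
Residual split over remaining clients served 2,515: Hillcrest Pavilion 47,637.48 → $47,635; Meridian Interchange 58,387.52 → $58,390.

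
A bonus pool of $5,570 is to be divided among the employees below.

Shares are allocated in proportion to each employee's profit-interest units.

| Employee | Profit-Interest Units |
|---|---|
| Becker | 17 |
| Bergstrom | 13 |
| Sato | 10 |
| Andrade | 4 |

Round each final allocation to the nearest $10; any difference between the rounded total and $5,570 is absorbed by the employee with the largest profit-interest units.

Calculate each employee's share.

Becker: $2,140 | Bergstrom: $1,650 | Sato: $1,270 | Andrade: $510

Combined profit-interest units = 44.
Unrounded shares: Becker 17/44 × $5,570 = 2,152.05; Bergstrom 13/44 × $5,570 = 1,645.68; Sato 10/44 × $5,570 = 1,265.91; Andrade 4/44 × $5,570 = 506.36.
After rounding ($10): Becker $2,150; Bergstrom $1,650; Sato $1,270; Andrade $510. Sum = $5,580.
Difference $5,570 − $5,580 = −$10 applied to largest profit-interest units (Becker): Becker becomes $2,140.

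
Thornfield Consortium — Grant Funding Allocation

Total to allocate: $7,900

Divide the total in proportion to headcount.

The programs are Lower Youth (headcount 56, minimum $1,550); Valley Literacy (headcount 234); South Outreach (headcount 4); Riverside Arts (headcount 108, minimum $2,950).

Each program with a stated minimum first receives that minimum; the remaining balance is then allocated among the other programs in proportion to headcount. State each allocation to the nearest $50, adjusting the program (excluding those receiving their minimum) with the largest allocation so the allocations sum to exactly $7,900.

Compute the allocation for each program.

Minimums first: Lower Youth $1,550; Riverside Arts $2,950. Balance $3,400.
Balance split over remaining headcount 238: Valley Literacy 3,342.86 → $3,350; South Outreach 57.14 → $50.

Lower Youth: $1,550 · Valley Literacy: $3,350 · South Outreach: $50 · Riverside Arts: $2,950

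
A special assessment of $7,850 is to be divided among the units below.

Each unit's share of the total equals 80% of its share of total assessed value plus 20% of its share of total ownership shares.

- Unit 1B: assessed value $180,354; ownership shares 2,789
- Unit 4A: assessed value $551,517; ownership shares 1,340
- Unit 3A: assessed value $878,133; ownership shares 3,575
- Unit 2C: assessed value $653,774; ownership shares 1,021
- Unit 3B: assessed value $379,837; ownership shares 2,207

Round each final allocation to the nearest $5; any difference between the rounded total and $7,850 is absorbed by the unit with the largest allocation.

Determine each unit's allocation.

Assessed value total 2,643,615; ownership shares total 10,932.
Combined weights (80% assessed value + 20% ownership shares): Unit 1B 0.1056; Unit 4A 0.1914; Unit 3A 0.3311; Unit 2C 0.2165; Unit 3B 0.1553.
Raw shares: Unit 1B 828.98; Unit 4A 1,502.59; Unit 3A 2,599.46; Unit 2C 1,699.69; Unit 3B 1,219.27.
At nearest $5: Unit 1B $830; Unit 4A $1,505; Unit 3A $2,600; Unit 2C $1,700; Unit 3B $1,220. Sum = $7,855.
Difference $7,850 − $7,855 = −$5 applied to largest allocation (Unit 3A): Unit 3A becomes $2,595.

Unit 1B: $830; Unit 4A: $1,505; Unit 3A: $2,595; Unit 2C: $1,700; Unit 3B: $1,220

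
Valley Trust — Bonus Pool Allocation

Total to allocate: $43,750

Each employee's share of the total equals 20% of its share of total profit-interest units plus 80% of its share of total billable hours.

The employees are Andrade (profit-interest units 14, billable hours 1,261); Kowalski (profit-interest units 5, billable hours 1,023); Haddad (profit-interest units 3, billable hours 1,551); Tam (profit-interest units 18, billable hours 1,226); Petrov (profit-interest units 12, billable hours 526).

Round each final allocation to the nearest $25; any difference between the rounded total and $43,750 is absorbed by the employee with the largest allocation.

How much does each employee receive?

Profit-interest units total 52; billable hours total 5,587.
Combined weights (20% profit-interest units + 80% billable hours): Andrade 0.2344; Kowalski 0.1657; Haddad 0.2336; Tam 0.2448; Petrov 0.1215.
Raw shares: Andrade 10,255.36; Kowalski 7,249.97; Haddad 10,221.11; Tam 10,709.18; Petrov 5,314.38.
At nearest $25: Andrade $10,250; Kowalski $7,250; Haddad $10,225; Tam $10,700; Petrov $5,325. Sum = $43,750.
Sum already equals the total — no adjustment.

Andrade: $10,250 · Kowalski: $7,250 · Haddad: $10,225 · Tam: $10,700 · Petrov: $5,325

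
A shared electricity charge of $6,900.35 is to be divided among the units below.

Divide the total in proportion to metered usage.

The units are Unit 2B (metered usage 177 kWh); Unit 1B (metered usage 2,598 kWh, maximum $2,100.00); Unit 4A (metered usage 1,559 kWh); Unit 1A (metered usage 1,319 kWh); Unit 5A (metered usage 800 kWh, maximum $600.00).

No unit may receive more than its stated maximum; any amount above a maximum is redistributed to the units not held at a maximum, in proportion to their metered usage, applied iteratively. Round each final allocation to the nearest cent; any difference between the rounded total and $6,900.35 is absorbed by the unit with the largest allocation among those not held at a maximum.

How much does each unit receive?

Sum of metered usage: 6,453.
Pro-rata shares before constraints: Unit 2B 189.2704; Unit 1B 2,778.1046; Unit 4A 1,667.0767; Unit 1A 1,410.4388; Unit 5A 855.4595.
Held at cap: Unit 1B ($2,100.00), Unit 5A ($600.00); balance $4,200.35 reallocated over remaining metered usage 3,055.
Remaining shares: Unit 2B 243.3591 → $243.36; Unit 4A 2,143.4847 → $2,143.48; Unit 1A 1,813.5063 → $1,813.51.

Unit 2B: $243.36 · Unit 1B: $2,100.00 · Unit 4A: $2,143.48 · Unit 1A: $1,813.51 · Unit 5A: $600.00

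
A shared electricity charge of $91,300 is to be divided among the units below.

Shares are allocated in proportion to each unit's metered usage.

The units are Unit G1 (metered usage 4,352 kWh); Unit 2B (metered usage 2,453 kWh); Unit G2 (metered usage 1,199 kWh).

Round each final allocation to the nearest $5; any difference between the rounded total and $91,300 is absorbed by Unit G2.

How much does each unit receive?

Metered usage total: 8,004.
Unrounded shares: Unit G1 4,352/8,004 × $91,300 = 49,642.38; Unit 2B 2,453/8,004 × $91,300 = 27,980.87; Unit G2 1,199/8,004 × $91,300 = 13,676.75.
After rounding ($5): Unit G1 $49,640; Unit 2B $27,980; Unit G2 $13,675. Sum = $91,295.
Difference $91,300 − $91,295 = +$5 applied to Unit G2: Unit G2 becomes $13,680.

Unit G1: $49,640; Unit 2B: $27,980; Unit G2: $13,680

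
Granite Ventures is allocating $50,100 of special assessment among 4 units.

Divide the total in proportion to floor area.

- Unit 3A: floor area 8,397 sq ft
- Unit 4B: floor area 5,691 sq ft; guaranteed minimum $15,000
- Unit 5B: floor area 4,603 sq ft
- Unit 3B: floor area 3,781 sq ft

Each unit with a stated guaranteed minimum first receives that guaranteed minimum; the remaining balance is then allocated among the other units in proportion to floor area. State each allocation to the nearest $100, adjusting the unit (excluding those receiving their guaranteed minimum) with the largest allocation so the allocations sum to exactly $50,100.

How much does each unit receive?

Fund the minimums — Unit 4B $15,000. Remaining pool $35,100.
Remaining pool split over remaining floor area 16,781: Unit 3A 17,563.60 → $17,600; Unit 5B 9,627.87 → $9,600; Unit 3B 7,908.53 → $7,900.

Unit 3A: $17,600 | Unit 4B: $15,000 | Unit 5B: $9,600 | Unit 3B: $7,900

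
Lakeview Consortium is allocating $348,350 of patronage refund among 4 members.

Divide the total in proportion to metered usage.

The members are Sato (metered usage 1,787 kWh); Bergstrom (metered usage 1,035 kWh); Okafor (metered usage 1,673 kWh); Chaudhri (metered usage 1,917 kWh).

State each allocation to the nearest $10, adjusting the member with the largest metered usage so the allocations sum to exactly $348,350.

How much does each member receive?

Sum of metered usage: 1,787 + 1,035 + 1,673 + 1,917 = 6,412.
Unrounded shares: Sato 97,083.82; Bergstrom 56,229.30; Okafor 90,890.45; Chaudhri 104,146.44.
At nearest $10: Sato $97,080; Bergstrom $56,230; Okafor $90,890; Chaudhri $104,150. Sum = $348,350.
Sum already equals the total — no adjustment.

Sato: $97,080 · Bergstrom: $56,230 · Okafor: $90,890 · Chaudhri: $104,150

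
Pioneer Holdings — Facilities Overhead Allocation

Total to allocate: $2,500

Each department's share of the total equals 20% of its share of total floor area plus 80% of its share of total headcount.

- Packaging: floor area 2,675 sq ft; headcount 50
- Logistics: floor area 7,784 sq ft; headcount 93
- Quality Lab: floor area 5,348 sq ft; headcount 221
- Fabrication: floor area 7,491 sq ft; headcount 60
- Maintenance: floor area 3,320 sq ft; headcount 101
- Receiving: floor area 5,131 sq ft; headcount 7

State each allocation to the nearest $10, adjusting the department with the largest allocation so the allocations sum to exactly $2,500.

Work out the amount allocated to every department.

Packaging: $230; Logistics: $470; Quality Lab: $920; Fabrication: $340; Maintenance: $430; Receiving: $110

Totals — floor area 31,749, headcount 532.
Blended shares (20% floor area + 80% headcount): Packaging 0.0920; Logistics 0.1889; Quality Lab 0.3660; Fabrication 0.1374; Maintenance 0.1728; Receiving 0.0428.
Raw shares: Packaging 230.10; Logistics 472.21; Quality Lab 915.05; Fabrication 343.54; Maintenance 431.98; Receiving 107.12.
After rounding ($10): Packaging $230; Logistics $470; Quality Lab $920; Fabrication $340; Maintenance $430; Receiving $110. Sum = $2,500.
Rounded total matches; no reconciliation needed.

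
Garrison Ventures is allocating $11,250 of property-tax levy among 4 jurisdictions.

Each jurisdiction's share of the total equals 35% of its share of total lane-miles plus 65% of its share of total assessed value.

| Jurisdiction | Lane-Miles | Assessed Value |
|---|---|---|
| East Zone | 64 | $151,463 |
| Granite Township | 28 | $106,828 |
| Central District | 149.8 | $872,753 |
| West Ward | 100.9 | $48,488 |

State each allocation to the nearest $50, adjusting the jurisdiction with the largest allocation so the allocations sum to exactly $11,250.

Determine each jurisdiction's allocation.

East Zone: $1,650 | Granite Township: $1,000 | Central District: $7,150 | West Ward: $1,450

Lane-miles total 342.7; assessed value total 1,179,532.
Composite weights (35% lane-miles + 65% assessed value): East Zone 0.1488; Granite Township 0.0875; Central District 0.6339; West Ward 0.1298.
Proportional shares: East Zone 1,674.33; Granite Township 983.99; Central District 7,131.77; West Ward 1,459.91.
After rounding ($50): East Zone $1,650; Granite Township $1,000; Central District $7,150; West Ward $1,450. Sum = $11,250.
Rounded total matches; no reconciliation needed.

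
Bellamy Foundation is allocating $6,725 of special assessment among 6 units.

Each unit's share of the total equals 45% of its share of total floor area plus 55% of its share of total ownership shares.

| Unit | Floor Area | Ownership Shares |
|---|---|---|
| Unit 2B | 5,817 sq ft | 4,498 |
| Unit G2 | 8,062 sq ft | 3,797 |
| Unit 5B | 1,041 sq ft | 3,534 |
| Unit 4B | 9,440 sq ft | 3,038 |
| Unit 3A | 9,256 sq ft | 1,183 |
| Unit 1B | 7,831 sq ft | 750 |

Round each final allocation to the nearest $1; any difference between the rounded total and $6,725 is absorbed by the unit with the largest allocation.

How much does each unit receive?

Totals — floor area 41,447, ownership shares 16,800.
Composite weights (45% floor area + 55% ownership shares): Unit 2B 0.2104; Unit G2 0.2118; Unit 5B 0.1270; Unit 4B 0.2020; Unit 3A 0.1392; Unit 1B 0.1096.
Pro-rata amounts: Unit 2B 1,415.02; Unit G2 1,424.61; Unit 5B 854.07; Unit 4B 1,358.12; Unit 3A 936.28; Unit 1B 736.90.
After rounding ($1): Unit 2B $1,415; Unit G2 $1,425; Unit 5B $854; Unit 4B $1,358; Unit 3A $936; Unit 1B $737. Sum = $6,725.
No rounding difference to absorb.

Unit 2B: $1,415 · Unit G2: $1,425 · Unit 5B: $854 · Unit 4B: $1,358 · Unit 3A: $936 · Unit 1B: $737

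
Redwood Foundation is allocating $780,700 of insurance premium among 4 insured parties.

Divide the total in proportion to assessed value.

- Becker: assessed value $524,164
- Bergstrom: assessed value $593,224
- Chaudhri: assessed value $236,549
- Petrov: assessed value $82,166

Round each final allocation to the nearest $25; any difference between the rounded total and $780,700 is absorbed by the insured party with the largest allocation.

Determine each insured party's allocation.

Combined assessed value = 1,436,103.
Unrounded shares: Becker 524,164/1,436,103 × $780,700 = 284,948.11; Bergstrom 593,224/1,436,103 × $780,700 = 322,490.78; Chaudhri 236,549/1,436,103 × $780,700 = 128,593.70; Petrov 82,166/1,436,103 × $780,700 = 44,667.41.
After rounding ($25): Becker $284,950; Bergstrom $322,500; Chaudhri $128,600; Petrov $44,675. Sum = $780,725.
Difference $780,700 − $780,725 = −$25 applied to largest allocation (Bergstrom): Bergstrom becomes $322,475.

Becker: $284,950 · Bergstrom: $322,475 · Chaudhri: $128,600 · Petrov: $44,675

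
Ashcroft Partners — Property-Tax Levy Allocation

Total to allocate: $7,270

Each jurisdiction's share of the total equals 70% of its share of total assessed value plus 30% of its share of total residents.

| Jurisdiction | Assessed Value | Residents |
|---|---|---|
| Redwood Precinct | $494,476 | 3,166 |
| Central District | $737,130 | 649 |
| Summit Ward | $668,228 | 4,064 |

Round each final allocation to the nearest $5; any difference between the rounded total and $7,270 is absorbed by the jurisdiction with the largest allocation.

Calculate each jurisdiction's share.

Assessed value total 1,899,834; residents total 7,879.
Blended shares (70% assessed value + 30% residents): Redwood Precinct 0.3027; Central District 0.2963; Summit Ward 0.4010.
Pro-rata amounts: Redwood Precinct 2,200.92; Central District 2,154.17; Summit Ward 2,914.92.
At nearest $5: Redwood Precinct $2,200; Central District $2,155; Summit Ward $2,915. Sum = $7,270.
Rounded total matches; no reconciliation needed.

Redwood Precinct: $2,200 · Central District: $2,155 · Summit Ward: $2,915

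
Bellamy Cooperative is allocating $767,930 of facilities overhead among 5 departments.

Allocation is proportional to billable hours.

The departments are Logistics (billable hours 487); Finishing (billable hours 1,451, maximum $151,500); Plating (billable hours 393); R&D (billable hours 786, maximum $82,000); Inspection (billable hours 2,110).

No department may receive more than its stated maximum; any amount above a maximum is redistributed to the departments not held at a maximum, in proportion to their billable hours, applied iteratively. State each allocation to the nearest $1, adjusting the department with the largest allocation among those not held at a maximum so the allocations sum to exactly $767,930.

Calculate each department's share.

Billable hours total: 5,227.
Unconstrained shares: Logistics 71,548.10; Finishing 213,175.13; Plating 57,737.99; R&D 115,475.99; Inspection 309,992.79.
Held at cap: Finishing ($151,500), R&D ($82,000); remaining pool $534,430 reallocated over remaining billable hours 2,990.
Shares after redistribution: Logistics 87,045.96 → $87,046; Plating 70,244.48 → $70,244; Inspection 377,139.57 → $377,140.

Logistics: $87,046; Finishing: $151,500; Plating: $70,244; R&D: $82,000; Inspection: $377,140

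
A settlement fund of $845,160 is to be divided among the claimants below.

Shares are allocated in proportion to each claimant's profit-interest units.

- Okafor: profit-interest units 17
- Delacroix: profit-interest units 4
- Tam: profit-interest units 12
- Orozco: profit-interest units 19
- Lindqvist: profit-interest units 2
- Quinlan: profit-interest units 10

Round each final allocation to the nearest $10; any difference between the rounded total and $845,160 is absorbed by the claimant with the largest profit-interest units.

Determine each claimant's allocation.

Okafor: $224,500 · Delacroix: $52,820 · Tam: $158,470 · Orozco: $250,900 · Lindqvist: $26,410 · Quinlan: $132,060

Sum of profit-interest units: 64.
Proportional shares: Okafor 17/64 × $845,160 = 224,495.62; Delacroix 4/64 × $845,160 = 52,822.50; Tam 12/64 × $845,160 = 158,467.50; Orozco 19/64 × $845,160 = 250,906.88; Lindqvist 2/64 × $845,160 = 26,411.25; Quinlan 10/64 × $845,160 = 132,056.25.
Rounded to nearest $10: Okafor $224,500; Delacroix $52,820; Tam $158,470; Orozco $250,910; Lindqvist $26,410; Quinlan $132,060. Sum = $845,170.
Difference $845,160 − $845,170 = −$10 applied to largest profit-interest units (Orozco): Orozco becomes $250,900.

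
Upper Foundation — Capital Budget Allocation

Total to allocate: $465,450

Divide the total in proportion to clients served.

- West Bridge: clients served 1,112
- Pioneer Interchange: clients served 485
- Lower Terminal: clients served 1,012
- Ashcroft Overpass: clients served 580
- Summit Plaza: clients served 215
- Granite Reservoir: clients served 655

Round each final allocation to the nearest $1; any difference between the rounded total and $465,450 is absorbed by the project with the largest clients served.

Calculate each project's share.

Sum of clients served: 4,059.
Pro-rata amounts: West Bridge 1,112/4,059 × $465,450 = 127,514.26; Pioneer Interchange 485/4,059 × $465,450 = 55,615.48; Lower Terminal 1,012/4,059 × $465,450 = 116,047.15; Ashcroft Overpass 580/4,059 × $465,450 = 66,509.24; Summit Plaza 215/4,059 × $465,450 = 24,654.29; Granite Reservoir 655/4,059 × $465,450 = 75,109.57.
Rounded to nearest $1: West Bridge $127,514; Pioneer Interchange $55,615; Lower Terminal $116,047; Ashcroft Overpass $66,509; Summit Plaza $24,654; Granite Reservoir $75,110. Sum = $465,449.
Difference $465,450 − $465,449 = +$1 applied to largest clients served (West Bridge): West Bridge becomes $127,515.

West Bridge: $127,515; Pioneer Interchange: $55,615; Lower Terminal: $116,047; Ashcroft Overpass: $66,509; Summit Plaza: $24,654; Granite Reservoir: $75,110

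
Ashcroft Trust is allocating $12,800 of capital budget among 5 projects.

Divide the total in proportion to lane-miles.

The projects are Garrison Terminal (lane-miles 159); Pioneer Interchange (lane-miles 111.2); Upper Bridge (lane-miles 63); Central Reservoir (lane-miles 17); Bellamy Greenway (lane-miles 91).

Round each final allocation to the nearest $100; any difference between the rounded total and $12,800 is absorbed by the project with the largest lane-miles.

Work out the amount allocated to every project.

Garrison Terminal: $4,700 · Pioneer Interchange: $3,200 · Upper Bridge: $1,800 · Central Reservoir: $500 · Bellamy Greenway: $2,600

Combined lane-miles = 441.2.
Proportional shares: Garrison Terminal 159/441.2 × $12,800 = 4,612.87; Pioneer Interchange 111.2/441.2 × $12,800 = 3,226.11; Upper Bridge 63/441.2 × $12,800 = 1,827.74; Central Reservoir 17/441.2 × $12,800 = 493.20; Bellamy Greenway 91/441.2 × $12,800 = 2,640.07.
After rounding ($100): Garrison Terminal $4,600; Pioneer Interchange $3,200; Upper Bridge $1,800; Central Reservoir $500; Bellamy Greenway $2,600. Sum = $12,700.
Difference $12,800 − $12,700 = +$100 applied to largest lane-miles (Garrison Terminal): Garrison Terminal becomes $4,700.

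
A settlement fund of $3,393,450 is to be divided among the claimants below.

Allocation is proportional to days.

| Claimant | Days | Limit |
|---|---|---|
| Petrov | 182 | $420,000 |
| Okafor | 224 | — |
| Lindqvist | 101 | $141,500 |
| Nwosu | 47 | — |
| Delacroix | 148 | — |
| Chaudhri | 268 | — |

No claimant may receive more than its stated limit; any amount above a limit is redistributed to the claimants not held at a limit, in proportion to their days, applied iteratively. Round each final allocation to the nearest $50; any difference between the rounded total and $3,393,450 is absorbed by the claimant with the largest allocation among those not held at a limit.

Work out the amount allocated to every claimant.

Petrov: $420,000 | Okafor: $923,350 | Lindqvist: $141,500 | Nwosu: $193,750 | Delacroix: $610,100 | Chaudhri: $1,104,750

Total days = 970.
Proportional shares (ignoring caps): Petrov 636,709.18; Okafor 783,642.06; Lindqvist 353,338.61; Nwosu 164,424.90; Delacroix 517,763.51; Chaudhri 937,571.75.
Capped: Petrov ($420,000), Lindqvist ($141,500); remaining pool $2,831,950 reallocated over remaining days 687.
Remaining shares: Okafor 923,372.34 → $923,350; Nwosu 193,743.30 → $193,750; Delacroix 610,085.30 → $610,100; Chaudhri 1,104,749.05 → $1,104,750.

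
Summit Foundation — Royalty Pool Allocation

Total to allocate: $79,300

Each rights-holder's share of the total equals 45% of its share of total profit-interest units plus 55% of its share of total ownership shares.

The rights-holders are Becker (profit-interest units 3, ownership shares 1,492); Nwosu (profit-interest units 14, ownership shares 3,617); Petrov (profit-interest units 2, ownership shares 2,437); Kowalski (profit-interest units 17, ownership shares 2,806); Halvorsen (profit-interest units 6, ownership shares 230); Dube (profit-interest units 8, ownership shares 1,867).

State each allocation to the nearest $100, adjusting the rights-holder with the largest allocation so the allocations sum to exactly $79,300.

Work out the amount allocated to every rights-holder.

Becker: $7,400 | Nwosu: $22,500 | Petrov: $10,000 | Kowalski: $22,000 | Halvorsen: $5,100 | Dube: $12,300

Profit-interest units total 50; ownership shares total 12,449.
Composite weights (45% profit-interest units + 55% ownership shares): Becker 0.0929; Nwosu 0.2858; Petrov 0.1257; Kowalski 0.2770; Halvorsen 0.0642; Dube 0.1545.
Raw shares: Becker 7,368.31; Nwosu 22,663.94; Petrov 9,965.42; Kowalski 21,963.70; Halvorsen 5,088.00; Dube 12,250.62.
Rounded to nearest $100: Becker $7,400; Nwosu $22,700; Petrov $10,000; Kowalski $22,000; Halvorsen $5,100; Dube $12,300. Sum = $79,500.
Difference $79,300 − $79,500 = −$200 applied to largest allocation (Nwosu): Nwosu becomes $22,500.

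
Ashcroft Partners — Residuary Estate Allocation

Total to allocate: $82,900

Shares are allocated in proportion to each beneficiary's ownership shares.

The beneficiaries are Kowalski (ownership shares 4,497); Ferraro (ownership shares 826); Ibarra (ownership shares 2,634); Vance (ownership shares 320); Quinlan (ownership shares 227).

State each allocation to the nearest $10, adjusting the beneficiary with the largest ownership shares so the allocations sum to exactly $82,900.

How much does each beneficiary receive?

Kowalski: $43,840 | Ferraro: $8,050 | Ibarra: $25,680 | Vance: $3,120 | Quinlan: $2,210

Sum of ownership shares: 4,497 + 826 + 2,634 + 320 + 227 = 8,504.
Raw shares: Kowalski 43,838.35; Ferraro 8,052.14; Ibarra 25,677.16; Vance 3,119.47; Quinlan 2,212.88.
At nearest $10: Kowalski $43,840; Ferraro $8,050; Ibarra $25,680; Vance $3,120; Quinlan $2,210. Sum = $82,900.
Sum already equals the total — no adjustment.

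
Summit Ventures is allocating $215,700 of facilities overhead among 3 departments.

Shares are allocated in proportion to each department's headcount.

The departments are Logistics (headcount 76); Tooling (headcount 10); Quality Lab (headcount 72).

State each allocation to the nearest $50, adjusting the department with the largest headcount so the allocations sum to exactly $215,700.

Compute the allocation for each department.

Headcount total: 76 + 10 + 72 = 158.
Raw shares: Logistics 103,754.43; Tooling 13,651.90; Quality Lab 98,293.67.
At nearest $50: Logistics $103,750; Tooling $13,650; Quality Lab $98,300. Sum = $215,700.
Rounded total matches; no reconciliation needed.

Logistics: $103,750; Tooling: $13,650; Quality Lab: $98,300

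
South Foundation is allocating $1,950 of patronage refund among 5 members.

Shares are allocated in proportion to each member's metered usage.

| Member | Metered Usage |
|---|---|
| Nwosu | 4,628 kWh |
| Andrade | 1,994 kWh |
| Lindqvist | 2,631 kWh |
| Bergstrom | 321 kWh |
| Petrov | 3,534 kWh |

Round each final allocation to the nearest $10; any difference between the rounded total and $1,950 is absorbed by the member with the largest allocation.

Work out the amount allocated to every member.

Total metered usage = 13,108.
Pro-rata amounts: Nwosu 4,628/13,108 × $1,950 = 688.48; Andrade 1,994/13,108 × $1,950 = 296.64; Lindqvist 2,631/13,108 × $1,950 = 391.40; Bergstrom 321/13,108 × $1,950 = 47.75; Petrov 3,534/13,108 × $1,950 = 525.73.
At nearest $10: Nwosu $690; Andrade $300; Lindqvist $390; Bergstrom $50; Petrov $530. Sum = $1,960.
Difference $1,950 − $1,960 = −$10 applied to largest allocation (Nwosu): Nwosu becomes $680.

Nwosu: $680 | Andrade: $300 | Lindqvist: $390 | Bergstrom: $50 | Petrov: $530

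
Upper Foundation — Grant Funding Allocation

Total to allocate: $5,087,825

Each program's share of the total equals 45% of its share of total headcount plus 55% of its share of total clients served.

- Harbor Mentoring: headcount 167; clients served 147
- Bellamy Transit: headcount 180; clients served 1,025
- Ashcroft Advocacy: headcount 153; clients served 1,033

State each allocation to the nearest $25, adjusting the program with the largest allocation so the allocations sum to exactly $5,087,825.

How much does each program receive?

Headcount total 500; clients served total 2,205.
Blended shares (45% headcount + 55% clients served): Harbor Mentoring 0.1870; Bellamy Transit 0.4177; Ashcroft Advocacy 0.3954.
Pro-rata amounts: Harbor Mentoring 951,253.68; Bellamy Transit 2,125,026.45; Ashcroft Advocacy 2,011,544.87.
Rounded to nearest $25: Harbor Mentoring $951,250; Bellamy Transit $2,125,025; Ashcroft Advocacy $2,011,550. Sum = $5,087,825.
Rounded total matches; no reconciliation needed.

Harbor Mentoring: $951,250; Bellamy Transit: $2,125,025; Ashcroft Advocacy: $2,011,550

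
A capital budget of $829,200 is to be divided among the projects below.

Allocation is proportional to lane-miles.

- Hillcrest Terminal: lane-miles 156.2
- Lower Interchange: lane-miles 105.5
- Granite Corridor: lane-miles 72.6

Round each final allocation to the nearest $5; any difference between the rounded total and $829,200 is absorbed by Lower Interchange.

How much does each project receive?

Hillcrest Terminal: $387,440 · Lower Interchange: $261,680 · Granite Corridor: $180,080

Lane-miles total: 334.3.
Raw shares: Hillcrest Terminal 156.2/334.3 × $829,200 = 387,439.55; Lower Interchange 105.5/334.3 × $829,200 = 261,682.92; Granite Corridor 72.6/334.3 × $829,200 = 180,077.54.
Rounded to nearest $5: Hillcrest Terminal $387,440; Lower Interchange $261,685; Granite Corridor $180,080. Sum = $829,205.
Difference $829,200 − $829,205 = −$5 applied to Lower Interchange: Lower Interchange becomes $261,680.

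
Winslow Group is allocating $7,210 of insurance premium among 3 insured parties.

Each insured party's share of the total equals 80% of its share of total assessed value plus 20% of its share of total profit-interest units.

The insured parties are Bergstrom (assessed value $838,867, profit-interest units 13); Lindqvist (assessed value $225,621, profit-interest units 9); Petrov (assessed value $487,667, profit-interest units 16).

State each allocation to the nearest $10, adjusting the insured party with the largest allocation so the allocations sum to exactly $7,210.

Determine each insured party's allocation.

Totals — assessed value 1,552,155, profit-interest units 38.
Composite weights (80% assessed value + 20% profit-interest units): Bergstrom 0.5008; Lindqvist 0.1637; Petrov 0.3356.
Proportional shares: Bergstrom 3,610.65; Lindqvist 1,179.96; Petrov 2,419.39.
At nearest $10: Bergstrom $3,610; Lindqvist $1,180; Petrov $2,420. Sum = $7,210.
Rounded total matches; no reconciliation needed.

Bergstrom: $3,610; Lindqvist: $1,180; Petrov: $2,420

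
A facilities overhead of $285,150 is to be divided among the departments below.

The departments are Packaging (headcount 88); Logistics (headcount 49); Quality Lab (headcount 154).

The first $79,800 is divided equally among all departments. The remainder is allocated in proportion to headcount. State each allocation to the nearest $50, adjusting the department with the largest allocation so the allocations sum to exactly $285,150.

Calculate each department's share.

$79,800 shared equally gives $26,600 per department.
Remainder $205,350 by headcount (total 291): Packaging 62,098.97 → $62,100; Logistics 34,577.84 → $34,600; Quality Lab 108,673.20 → $108,650.
Totals: Packaging $26,600 + $62,100 = $88,700; Logistics $26,600 + $34,600 = $61,200; Quality Lab $26,600 + $108,650 = $135,250.

Packaging: $88,700 | Logistics: $61,200 | Quality Lab: $135,250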